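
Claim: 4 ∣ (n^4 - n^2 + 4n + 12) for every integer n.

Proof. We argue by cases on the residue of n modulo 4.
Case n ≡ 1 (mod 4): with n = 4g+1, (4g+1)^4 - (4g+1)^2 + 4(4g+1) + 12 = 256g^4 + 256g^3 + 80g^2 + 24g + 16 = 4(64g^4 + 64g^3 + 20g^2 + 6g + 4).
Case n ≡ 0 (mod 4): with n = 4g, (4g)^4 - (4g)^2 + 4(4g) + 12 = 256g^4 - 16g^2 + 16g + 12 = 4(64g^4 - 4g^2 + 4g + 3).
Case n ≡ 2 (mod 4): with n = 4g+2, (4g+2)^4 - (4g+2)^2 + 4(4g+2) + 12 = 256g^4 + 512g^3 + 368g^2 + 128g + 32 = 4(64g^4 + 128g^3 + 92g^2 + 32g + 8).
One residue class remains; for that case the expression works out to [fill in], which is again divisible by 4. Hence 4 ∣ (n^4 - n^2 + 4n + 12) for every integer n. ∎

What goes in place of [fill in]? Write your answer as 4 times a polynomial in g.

The residues treated are {1, 0, 2}, so the missing case is n ≡ 3 (mod 4); write n = 4g+3.
Then (4g+3)^4 - (4g+3)^2 + 4(4g+3) + 12 = 256g^4 + 768g^3 + 848g^2 + 424g + 96 = 4(64g^4 + 192g^3 + 212g^2 + 106g + 24).

4(64g^4 + 192g^3 + 212g^2 + 106g + 24)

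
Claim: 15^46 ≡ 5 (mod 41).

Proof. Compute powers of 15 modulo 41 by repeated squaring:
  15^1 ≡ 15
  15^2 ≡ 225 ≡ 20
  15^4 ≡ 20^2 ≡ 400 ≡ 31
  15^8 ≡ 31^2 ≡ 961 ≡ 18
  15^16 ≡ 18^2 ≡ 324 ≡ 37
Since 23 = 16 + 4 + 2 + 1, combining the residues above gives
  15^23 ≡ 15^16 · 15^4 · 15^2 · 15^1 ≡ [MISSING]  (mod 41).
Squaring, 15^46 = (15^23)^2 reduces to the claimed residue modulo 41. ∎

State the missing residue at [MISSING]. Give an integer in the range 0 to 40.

28

Multiply the listed residues: 37 · 31 · 20 · 15 = 1147 → 22940 → 344100.
Reducing modulo 41: 344100 = 8392·41 + 28, so 15^23 ≡ 28.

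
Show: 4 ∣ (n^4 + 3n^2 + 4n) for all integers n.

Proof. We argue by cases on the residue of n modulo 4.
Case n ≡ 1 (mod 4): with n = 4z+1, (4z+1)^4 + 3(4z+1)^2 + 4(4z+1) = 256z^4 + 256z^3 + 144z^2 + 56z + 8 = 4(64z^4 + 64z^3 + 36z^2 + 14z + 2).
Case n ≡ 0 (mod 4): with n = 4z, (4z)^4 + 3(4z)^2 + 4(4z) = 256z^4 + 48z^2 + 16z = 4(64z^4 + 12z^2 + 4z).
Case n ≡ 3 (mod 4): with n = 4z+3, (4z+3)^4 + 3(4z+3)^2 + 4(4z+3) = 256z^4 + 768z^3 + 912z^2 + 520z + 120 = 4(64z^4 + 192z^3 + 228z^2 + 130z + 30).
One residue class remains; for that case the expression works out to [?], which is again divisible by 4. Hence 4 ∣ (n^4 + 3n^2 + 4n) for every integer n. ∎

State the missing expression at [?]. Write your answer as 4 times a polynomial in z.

The residues treated are {1, 0, 3}, so the missing case is n ≡ 2 (mod 4); write n = 4z+2.
Then (4z+2)^4 + 3(4z+2)^2 + 4(4z+2) = 256z^4 + 512z^3 + 432z^2 + 192z + 36 = 4(64z^4 + 128z^3 + 108z^2 + 48z + 9).

4(64z^4 + 128z^3 + 108z^2 + 48z + 9)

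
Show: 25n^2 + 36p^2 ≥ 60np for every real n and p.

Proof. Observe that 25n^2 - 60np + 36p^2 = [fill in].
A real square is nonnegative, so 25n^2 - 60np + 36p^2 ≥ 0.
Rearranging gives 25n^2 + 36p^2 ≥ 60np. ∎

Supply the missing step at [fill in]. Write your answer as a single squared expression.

The leading and trailing coefficients are 5^2 and 6^2, and 60 = 2·5·6, so the trinomial is (5n - 6p)^2.
Hence 25n^2 - 60np + 36p^2 ≥ 0.

(5n - 6p)^2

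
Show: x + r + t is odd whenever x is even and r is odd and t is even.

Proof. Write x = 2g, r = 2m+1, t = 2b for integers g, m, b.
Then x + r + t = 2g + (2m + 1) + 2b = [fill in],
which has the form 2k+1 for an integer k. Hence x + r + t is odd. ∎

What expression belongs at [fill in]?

2g + (2m + 1) + 2b = 2b + 2g + 2m + 1
= 2(b + g + m) + 1.
Since b + g + m is an integer, the sum is of the form 2k+1 for an integer k.

2(b + g + m) + 1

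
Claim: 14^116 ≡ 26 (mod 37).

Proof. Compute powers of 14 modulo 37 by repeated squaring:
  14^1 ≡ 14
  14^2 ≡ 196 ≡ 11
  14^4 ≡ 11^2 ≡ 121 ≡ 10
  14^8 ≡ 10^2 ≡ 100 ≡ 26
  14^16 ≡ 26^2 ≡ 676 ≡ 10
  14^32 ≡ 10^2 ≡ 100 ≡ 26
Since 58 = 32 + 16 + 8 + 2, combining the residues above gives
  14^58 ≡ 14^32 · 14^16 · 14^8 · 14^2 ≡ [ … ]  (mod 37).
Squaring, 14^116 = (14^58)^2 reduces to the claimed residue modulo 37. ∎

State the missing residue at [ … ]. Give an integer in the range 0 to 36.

27

Multiply the listed residues: 26 · 10 · 26 · 11 = 260 → 6760 → 74360.
Reducing modulo 37: 74360 = 2009·37 + 27, so 14^58 ≡ 27.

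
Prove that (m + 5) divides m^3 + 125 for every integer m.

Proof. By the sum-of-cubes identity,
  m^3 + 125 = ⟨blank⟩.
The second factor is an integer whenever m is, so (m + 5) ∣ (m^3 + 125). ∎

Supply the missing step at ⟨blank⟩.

(m + 5)(m^2 - 5m + 25)

Polynomial division of m^3 + 125 by m + 5 leaves remainder 0 and quotient m^2 - 5m + 25.
Hence m^3 + 125 = (m + 5)(m^2 - 5m + 25).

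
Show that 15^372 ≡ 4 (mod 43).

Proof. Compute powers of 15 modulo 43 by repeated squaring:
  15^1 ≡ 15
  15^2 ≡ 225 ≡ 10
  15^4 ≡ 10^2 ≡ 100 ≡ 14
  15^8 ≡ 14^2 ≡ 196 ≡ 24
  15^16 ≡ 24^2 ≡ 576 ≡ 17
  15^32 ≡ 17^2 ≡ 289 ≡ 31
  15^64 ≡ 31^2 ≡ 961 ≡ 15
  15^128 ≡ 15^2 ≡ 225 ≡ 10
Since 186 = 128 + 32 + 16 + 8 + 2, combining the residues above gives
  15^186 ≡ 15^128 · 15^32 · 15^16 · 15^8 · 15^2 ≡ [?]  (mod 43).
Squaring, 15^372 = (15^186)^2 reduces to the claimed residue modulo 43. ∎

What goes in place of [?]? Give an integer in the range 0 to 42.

15^128 · 15^32 · 15^16 · 15^8 · 15^2 ≡ 10 · 31 · 17 · 24 · 10 = 1264800.
1264800 mod 43 = 41, so 15^186 ≡ 41 (mod 43).

41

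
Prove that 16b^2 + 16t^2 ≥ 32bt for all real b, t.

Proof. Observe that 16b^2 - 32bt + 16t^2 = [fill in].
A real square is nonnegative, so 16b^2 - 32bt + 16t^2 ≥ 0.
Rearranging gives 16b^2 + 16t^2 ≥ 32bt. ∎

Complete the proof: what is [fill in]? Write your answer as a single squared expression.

(4b - 4t)^2

The leading and trailing coefficients are 4^2 and 4^2, and 32 = 2·4·4, so the trinomial is (4b - 4t)^2.
Hence 16b^2 - 32bt + 16t^2 ≥ 0.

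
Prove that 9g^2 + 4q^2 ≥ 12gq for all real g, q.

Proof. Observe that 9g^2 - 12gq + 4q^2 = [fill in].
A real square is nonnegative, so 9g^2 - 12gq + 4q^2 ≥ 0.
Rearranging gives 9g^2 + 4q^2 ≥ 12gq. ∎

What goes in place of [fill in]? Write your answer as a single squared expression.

The leading and trailing coefficients are 3^2 and 2^2, and 12 = 2·3·2, so the trinomial is (3g - 2q)^2.
Hence 9g^2 - 12gq + 4q^2 ≥ 0.

(3g - 2q)^2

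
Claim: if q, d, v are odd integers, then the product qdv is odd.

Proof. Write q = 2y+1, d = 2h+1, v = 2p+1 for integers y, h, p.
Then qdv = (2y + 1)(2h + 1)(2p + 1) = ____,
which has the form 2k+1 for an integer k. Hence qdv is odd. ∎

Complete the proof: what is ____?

(2y + 1)(2h + 1)(2p + 1) = 8hpy + 4hp + 4hy + 2h + 4py + 2p + 2y + 1
= 2(4hpy + 2hp + 2hy + h + 2py + p + y) + 1.
Since 4hpy + 2hp + 2hy + h + 2py + p + y is an integer, the product is of the form 2k+1 for an integer k.

2(4hpy + 2hp + 2hy + h + 2py + p + y) + 1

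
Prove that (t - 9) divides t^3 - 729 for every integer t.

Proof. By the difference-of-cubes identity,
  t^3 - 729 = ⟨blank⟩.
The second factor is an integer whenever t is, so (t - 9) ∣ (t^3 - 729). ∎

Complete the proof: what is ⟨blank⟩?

(t - 9)(t^2 + 9t + 81)

a^3 - b^3 = (a - b)(a^2 + ab + b^2). With a = t, b = 9:
t^3 - 729 = (t - 9)(t^2 + 9t + 81).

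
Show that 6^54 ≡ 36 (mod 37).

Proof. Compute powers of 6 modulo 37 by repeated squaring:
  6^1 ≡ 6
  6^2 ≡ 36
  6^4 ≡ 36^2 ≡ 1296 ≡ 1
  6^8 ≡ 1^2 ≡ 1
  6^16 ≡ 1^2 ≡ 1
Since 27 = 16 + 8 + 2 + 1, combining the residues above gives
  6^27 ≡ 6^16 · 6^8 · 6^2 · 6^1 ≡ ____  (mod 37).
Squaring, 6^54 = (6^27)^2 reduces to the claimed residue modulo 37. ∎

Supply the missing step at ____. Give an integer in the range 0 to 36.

31

Multiply the listed residues: 1 · 1 · 36 · 6 = 1 → 36 → 216.
Reducing modulo 37: 216 = 5·37 + 31, so 6^27 ≡ 31.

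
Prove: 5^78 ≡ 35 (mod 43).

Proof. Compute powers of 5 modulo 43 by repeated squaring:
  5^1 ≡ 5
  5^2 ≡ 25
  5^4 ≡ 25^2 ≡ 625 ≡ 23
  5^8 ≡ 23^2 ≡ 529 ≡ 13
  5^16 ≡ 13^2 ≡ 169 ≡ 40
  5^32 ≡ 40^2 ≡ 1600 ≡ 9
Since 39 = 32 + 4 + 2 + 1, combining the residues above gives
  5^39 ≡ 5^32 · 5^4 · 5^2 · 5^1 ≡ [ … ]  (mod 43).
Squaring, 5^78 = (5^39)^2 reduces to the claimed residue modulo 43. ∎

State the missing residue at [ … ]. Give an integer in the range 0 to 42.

Multiply the listed residues: 9 · 23 · 25 · 5 = 207 → 5175 → 25875.
Reducing modulo 43: 25875 = 601·43 + 32, so 5^39 ≡ 32.

32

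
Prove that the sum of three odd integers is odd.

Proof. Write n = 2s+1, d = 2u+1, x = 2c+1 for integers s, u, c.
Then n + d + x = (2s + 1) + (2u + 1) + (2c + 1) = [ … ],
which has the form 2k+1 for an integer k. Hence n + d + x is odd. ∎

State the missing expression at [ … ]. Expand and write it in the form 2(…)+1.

2(c + s + u + 1) + 1

(2s + 1) + (2u + 1) + (2c + 1) = 2c + 2s + 2u + 3
= 2(c + s + u + 1) + 1.
Since c + s + u + 1 is an integer, the sum is of the form 2k+1 for an integer k.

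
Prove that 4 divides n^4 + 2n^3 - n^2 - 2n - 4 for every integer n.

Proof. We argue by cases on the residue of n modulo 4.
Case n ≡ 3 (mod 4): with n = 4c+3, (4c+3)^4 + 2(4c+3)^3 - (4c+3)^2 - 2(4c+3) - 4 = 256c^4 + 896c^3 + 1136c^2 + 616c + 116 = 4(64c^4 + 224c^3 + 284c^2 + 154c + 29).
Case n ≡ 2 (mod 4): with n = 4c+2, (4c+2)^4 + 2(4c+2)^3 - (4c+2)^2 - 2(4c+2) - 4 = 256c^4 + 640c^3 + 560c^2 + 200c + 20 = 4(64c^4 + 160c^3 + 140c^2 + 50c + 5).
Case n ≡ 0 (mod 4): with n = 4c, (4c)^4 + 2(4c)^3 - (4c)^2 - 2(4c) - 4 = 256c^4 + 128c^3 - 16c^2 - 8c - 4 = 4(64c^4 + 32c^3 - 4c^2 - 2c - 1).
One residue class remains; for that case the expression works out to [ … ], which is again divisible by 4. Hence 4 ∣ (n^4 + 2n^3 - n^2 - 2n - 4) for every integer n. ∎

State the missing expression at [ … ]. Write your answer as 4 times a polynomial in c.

4(64c^4 + 96c^3 + 44c^2 + 6c - 1)

Only n ≡ 1 (mod 4) is unaccounted for. Put n = 4c+1:
(4c+1)^4 + 2(4c+1)^3 - (4c+1)^2 - 2(4c+1) - 4 expands to 256c^4 + 384c^3 + 176c^2 + 24c - 4,
and factoring out 4 leaves 4(64c^4 + 96c^3 + 44c^2 + 6c - 1).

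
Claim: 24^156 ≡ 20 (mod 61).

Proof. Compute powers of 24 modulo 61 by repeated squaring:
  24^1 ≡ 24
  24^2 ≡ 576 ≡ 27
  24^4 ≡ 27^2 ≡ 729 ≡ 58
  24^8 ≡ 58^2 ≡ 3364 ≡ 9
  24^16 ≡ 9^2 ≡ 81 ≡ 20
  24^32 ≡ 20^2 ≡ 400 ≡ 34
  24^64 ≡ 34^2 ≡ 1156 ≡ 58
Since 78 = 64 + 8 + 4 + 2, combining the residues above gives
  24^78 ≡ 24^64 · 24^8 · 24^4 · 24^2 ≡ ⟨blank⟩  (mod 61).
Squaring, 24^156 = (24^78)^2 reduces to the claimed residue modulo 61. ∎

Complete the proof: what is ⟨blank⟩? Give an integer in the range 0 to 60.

52

24^64 · 24^8 · 24^4 · 24^2 ≡ 58 · 9 · 58 · 27 = 817452.
817452 mod 61 = 52, so 24^78 ≡ 52 (mod 61).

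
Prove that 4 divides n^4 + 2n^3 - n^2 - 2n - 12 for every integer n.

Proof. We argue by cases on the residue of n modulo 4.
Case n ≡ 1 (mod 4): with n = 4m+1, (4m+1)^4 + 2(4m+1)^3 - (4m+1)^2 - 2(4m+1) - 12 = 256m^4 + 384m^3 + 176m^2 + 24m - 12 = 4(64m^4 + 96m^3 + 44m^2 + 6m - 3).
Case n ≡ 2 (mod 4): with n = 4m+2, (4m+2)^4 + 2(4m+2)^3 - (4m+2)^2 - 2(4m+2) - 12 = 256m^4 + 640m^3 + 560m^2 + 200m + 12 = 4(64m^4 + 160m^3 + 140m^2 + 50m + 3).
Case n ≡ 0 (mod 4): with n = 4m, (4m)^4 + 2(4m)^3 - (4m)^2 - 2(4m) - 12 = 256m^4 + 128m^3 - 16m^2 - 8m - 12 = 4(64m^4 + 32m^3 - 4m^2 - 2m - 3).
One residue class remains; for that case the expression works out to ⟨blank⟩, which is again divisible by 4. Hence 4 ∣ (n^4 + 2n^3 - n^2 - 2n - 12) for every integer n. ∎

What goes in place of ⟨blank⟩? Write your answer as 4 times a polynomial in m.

The residues treated are {1, 2, 0}, so the missing case is n ≡ 3 (mod 4); write n = 4m+3.
Then (4m+3)^4 + 2(4m+3)^3 - (4m+3)^2 - 2(4m+3) - 12 = 256m^4 + 896m^3 + 1136m^2 + 616m + 108 = 4(64m^4 + 224m^3 + 284m^2 + 154m + 27).

4(64m^4 + 224m^3 + 284m^2 + 154m + 27)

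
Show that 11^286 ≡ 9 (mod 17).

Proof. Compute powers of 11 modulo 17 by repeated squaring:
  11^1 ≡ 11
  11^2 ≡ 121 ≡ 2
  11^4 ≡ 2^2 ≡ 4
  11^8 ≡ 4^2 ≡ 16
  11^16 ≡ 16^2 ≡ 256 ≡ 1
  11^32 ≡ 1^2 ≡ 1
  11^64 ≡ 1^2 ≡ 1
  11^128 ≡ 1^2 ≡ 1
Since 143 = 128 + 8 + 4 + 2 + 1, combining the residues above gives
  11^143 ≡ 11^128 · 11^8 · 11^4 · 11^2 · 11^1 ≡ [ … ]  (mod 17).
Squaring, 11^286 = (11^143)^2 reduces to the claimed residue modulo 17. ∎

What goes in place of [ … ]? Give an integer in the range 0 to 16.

14

11^128 · 11^8 · 11^4 · 11^2 · 11^1 ≡ 1 · 16 · 4 · 2 · 11 = 1408.
1408 mod 17 = 14, so 11^143 ≡ 14 (mod 17).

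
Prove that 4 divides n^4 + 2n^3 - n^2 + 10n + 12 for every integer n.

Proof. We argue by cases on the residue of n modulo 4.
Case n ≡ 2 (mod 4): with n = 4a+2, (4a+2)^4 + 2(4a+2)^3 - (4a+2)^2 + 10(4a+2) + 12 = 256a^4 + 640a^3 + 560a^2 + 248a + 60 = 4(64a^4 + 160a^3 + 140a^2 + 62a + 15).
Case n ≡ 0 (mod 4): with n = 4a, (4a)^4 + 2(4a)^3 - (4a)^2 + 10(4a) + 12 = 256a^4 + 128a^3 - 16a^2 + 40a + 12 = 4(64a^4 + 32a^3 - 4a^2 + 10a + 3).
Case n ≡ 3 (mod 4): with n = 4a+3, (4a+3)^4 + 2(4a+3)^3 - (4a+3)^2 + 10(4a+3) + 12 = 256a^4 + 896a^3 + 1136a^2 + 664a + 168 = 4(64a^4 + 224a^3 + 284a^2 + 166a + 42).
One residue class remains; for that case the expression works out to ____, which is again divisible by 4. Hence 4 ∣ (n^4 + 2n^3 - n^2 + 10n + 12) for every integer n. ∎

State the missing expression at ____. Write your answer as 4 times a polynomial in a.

4(64a^4 + 96a^3 + 44a^2 + 18a + 6)

Only n ≡ 1 (mod 4) is unaccounted for. Put n = 4a+1:
(4a+1)^4 + 2(4a+1)^3 - (4a+1)^2 + 10(4a+1) + 12 expands to 256a^4 + 384a^3 + 176a^2 + 72a + 24,
and factoring out 4 leaves 4(64a^4 + 96a^3 + 44a^2 + 18a + 6).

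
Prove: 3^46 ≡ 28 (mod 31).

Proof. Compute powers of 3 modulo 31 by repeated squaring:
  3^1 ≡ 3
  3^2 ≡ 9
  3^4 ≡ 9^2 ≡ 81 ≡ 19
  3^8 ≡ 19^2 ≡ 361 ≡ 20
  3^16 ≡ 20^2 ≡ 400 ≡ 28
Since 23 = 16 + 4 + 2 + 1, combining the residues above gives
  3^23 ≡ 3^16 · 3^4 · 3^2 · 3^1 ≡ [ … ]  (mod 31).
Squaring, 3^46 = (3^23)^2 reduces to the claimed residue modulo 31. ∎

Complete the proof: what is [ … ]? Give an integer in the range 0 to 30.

Multiply the listed residues: 28 · 19 · 9 · 3 = 532 → 4788 → 14364.
Reducing modulo 31: 14364 = 463·31 + 11, so 3^23 ≡ 11.

11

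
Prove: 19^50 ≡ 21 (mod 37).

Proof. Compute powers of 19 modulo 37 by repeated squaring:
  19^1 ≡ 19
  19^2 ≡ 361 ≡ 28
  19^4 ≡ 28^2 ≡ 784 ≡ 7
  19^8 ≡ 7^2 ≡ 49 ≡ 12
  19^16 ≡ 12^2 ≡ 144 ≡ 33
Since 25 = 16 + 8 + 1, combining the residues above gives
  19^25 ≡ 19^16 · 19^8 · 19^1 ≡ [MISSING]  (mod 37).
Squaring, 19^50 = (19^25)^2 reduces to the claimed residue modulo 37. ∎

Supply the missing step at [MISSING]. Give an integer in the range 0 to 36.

13

19^16 · 19^8 · 19^1 ≡ 33 · 12 · 19 = 7524.
7524 mod 37 = 13, so 19^25 ≡ 13 (mod 37).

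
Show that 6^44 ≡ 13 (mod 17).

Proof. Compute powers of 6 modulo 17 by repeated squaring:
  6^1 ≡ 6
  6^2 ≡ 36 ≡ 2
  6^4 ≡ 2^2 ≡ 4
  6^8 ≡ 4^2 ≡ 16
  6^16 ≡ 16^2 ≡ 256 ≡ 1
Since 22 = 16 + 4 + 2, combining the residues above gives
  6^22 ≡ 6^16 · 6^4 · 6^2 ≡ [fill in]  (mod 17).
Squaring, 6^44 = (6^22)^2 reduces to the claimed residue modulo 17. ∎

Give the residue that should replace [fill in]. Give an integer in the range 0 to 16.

8

6^16 · 6^4 · 6^2 ≡ 1 · 4 · 2 = 8.
8 mod 17 = 8, so 6^22 ≡ 8 (mod 17).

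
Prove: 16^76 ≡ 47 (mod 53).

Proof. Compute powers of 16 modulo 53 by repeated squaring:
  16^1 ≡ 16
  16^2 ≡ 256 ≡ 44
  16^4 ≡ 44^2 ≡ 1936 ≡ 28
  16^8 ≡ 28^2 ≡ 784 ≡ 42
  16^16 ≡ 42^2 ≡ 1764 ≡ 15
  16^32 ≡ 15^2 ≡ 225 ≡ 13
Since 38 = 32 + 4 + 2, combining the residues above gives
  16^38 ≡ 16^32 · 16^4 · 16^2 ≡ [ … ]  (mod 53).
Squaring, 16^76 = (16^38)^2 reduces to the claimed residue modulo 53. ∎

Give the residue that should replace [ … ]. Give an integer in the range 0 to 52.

10

16^32 · 16^4 · 16^2 ≡ 13 · 28 · 44 = 16016.
16016 mod 53 = 10, so 16^38 ≡ 10 (mod 53).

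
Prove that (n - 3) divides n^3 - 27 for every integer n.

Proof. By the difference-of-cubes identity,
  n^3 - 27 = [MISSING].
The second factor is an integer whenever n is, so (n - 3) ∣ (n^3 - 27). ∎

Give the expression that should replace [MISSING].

a^3 - b^3 = (a - b)(a^2 + ab + b^2). With a = n, b = 3:
n^3 - 27 = (n - 3)(n^2 + 3n + 9).

(n - 3)(n^2 + 3n + 9)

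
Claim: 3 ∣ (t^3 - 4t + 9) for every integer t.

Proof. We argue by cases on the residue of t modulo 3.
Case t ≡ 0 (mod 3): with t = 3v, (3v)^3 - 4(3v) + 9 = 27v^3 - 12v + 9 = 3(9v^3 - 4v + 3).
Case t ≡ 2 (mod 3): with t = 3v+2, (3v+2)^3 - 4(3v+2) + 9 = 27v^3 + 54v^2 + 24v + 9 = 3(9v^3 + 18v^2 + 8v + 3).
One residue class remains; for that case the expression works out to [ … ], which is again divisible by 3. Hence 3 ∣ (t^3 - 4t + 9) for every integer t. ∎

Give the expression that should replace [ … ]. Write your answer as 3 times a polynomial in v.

3(9v^3 + 9v^2 - v + 2)

Only t ≡ 1 (mod 3) is unaccounted for. Put t = 3v+1:
(3v+1)^3 - 4(3v+1) + 9 expands to 27v^3 + 27v^2 - 3v + 6,
and factoring out 3 leaves 3(9v^3 + 9v^2 - v + 2).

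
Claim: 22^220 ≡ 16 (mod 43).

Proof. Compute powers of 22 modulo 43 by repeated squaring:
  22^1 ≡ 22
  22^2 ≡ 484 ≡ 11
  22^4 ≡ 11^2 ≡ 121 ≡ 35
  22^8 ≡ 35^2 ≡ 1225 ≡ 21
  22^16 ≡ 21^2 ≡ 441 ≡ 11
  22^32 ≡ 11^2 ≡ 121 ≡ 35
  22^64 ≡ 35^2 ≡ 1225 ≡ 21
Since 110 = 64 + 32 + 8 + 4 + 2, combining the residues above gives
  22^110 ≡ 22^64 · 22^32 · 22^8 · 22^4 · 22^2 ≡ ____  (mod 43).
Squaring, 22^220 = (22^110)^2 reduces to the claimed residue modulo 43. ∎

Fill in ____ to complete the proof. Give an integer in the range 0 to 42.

4

Multiply the listed residues: 21 · 35 · 21 · 35 · 11 = 735 → 15435 → 540225 → 5942475.
Reducing modulo 43: 5942475 = 138197·43 + 4, so 22^110 ≡ 4.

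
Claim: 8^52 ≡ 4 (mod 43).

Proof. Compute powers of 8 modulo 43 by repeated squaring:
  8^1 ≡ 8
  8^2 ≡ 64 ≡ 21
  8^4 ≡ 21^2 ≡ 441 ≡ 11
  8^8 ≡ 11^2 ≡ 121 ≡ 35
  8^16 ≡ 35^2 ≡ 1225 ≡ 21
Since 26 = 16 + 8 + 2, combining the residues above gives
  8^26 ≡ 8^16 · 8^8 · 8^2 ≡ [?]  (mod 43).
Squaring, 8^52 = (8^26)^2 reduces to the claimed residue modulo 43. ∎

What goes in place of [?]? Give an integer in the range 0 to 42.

41

Multiply the listed residues: 21 · 35 · 21 = 735 → 15435.
Reducing modulo 43: 15435 = 358·43 + 41, so 8^26 ≡ 41.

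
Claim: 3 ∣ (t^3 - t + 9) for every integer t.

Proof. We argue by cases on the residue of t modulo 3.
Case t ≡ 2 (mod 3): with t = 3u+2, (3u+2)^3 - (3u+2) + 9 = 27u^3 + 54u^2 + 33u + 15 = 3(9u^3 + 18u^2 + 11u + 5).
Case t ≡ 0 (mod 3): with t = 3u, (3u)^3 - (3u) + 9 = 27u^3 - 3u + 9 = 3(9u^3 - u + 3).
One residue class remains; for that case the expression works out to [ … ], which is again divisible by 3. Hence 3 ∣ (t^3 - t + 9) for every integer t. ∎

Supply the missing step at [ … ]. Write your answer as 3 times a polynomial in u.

Only t ≡ 1 (mod 3) is unaccounted for. Put t = 3u+1:
(3u+1)^3 - (3u+1) + 9 expands to 27u^3 + 27u^2 + 6u + 9,
and factoring out 3 leaves 3(9u^3 + 9u^2 + 2u + 3).

3(9u^3 + 9u^2 + 2u + 3)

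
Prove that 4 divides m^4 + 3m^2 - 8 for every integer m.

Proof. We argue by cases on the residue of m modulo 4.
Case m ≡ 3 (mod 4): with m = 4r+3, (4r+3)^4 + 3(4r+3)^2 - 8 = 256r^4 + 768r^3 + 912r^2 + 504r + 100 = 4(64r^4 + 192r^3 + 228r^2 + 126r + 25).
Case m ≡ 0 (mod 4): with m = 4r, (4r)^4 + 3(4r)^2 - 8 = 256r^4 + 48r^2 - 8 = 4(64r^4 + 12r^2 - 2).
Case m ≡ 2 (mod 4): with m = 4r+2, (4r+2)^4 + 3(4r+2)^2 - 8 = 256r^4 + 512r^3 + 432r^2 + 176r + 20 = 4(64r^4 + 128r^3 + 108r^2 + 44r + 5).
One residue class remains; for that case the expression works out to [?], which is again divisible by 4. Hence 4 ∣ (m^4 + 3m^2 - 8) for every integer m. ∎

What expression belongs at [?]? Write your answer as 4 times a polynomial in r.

Only m ≡ 1 (mod 4) is unaccounted for. Put m = 4r+1:
(4r+1)^4 + 3(4r+1)^2 - 8 expands to 256r^4 + 256r^3 + 144r^2 + 40r - 4,
and factoring out 4 leaves 4(64r^4 + 64r^3 + 36r^2 + 10r - 1).

4(64r^4 + 64r^3 + 36r^2 + 10r - 1)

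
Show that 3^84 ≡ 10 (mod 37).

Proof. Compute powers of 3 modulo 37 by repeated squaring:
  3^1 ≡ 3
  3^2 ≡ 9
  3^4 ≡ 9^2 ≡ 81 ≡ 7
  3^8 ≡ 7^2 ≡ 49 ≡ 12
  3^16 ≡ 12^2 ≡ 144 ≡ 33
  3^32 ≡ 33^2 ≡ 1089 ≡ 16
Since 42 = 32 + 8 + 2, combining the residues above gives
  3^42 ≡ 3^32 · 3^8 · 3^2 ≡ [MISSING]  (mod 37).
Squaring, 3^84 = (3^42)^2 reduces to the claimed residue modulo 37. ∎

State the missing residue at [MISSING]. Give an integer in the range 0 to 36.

26

3^32 · 3^8 · 3^2 ≡ 16 · 12 · 9 = 1728.
1728 mod 37 = 26, so 3^42 ≡ 26 (mod 37).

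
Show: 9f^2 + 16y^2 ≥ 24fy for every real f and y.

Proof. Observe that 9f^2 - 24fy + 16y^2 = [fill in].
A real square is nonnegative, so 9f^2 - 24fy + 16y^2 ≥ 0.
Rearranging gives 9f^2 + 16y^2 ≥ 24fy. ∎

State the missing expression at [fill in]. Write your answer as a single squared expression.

(3f - 4y)^2

9f^2 - 24fy + 16y^2 is a perfect-square trinomial: the outer terms are (3f)^2 and (4y)^2, and the cross term is -2·3f·4y.
So 9f^2 - 24fy + 16y^2 = (3f - 4y)^2 ≥ 0.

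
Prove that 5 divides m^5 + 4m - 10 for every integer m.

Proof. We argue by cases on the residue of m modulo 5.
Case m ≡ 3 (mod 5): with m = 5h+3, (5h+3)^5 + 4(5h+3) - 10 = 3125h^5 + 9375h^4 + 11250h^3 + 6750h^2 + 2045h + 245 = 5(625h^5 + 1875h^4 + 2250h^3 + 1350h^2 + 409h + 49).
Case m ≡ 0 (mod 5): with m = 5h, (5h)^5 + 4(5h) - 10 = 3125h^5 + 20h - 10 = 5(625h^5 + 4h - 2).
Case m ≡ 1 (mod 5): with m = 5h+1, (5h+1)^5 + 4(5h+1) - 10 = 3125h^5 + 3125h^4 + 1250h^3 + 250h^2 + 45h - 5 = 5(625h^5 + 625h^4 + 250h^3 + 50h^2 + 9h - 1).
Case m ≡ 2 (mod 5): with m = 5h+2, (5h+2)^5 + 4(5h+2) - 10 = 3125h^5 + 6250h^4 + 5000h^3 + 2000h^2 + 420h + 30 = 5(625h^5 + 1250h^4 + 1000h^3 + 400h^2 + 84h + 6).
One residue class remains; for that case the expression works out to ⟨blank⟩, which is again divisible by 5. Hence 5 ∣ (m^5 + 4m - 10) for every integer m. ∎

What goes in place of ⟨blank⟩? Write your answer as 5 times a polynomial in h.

The residues treated are {3, 0, 1, 2}, so the missing case is m ≡ 4 (mod 5); write m = 5h+4.
Then (5h+4)^5 + 4(5h+4) - 10 = 3125h^5 + 12500h^4 + 20000h^3 + 16000h^2 + 6420h + 1030 = 5(625h^5 + 2500h^4 + 4000h^3 + 3200h^2 + 1284h + 206).

5(625h^5 + 2500h^4 + 4000h^3 + 3200h^2 + 1284h + 206)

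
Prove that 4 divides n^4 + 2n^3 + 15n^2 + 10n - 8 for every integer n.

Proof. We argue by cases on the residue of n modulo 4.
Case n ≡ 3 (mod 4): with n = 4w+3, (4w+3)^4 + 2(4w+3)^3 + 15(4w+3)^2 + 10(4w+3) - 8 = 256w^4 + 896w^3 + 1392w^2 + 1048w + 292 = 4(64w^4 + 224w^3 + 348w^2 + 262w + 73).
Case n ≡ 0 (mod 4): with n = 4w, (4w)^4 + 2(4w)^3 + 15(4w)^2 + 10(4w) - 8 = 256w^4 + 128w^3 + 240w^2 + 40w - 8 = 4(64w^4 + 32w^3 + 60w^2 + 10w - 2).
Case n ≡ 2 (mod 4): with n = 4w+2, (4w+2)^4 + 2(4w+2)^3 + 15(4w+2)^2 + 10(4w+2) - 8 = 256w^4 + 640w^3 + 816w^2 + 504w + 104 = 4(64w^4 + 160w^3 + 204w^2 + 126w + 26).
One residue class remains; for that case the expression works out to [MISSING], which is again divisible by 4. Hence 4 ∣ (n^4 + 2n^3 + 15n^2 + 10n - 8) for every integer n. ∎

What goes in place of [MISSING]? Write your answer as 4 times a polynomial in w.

The residues treated are {3, 0, 2}, so the missing case is n ≡ 1 (mod 4); write n = 4w+1.
Then (4w+1)^4 + 2(4w+1)^3 + 15(4w+1)^2 + 10(4w+1) - 8 = 256w^4 + 384w^3 + 432w^2 + 200w + 20 = 4(64w^4 + 96w^3 + 108w^2 + 50w + 5).

4(64w^4 + 96w^3 + 108w^2 + 50w + 5)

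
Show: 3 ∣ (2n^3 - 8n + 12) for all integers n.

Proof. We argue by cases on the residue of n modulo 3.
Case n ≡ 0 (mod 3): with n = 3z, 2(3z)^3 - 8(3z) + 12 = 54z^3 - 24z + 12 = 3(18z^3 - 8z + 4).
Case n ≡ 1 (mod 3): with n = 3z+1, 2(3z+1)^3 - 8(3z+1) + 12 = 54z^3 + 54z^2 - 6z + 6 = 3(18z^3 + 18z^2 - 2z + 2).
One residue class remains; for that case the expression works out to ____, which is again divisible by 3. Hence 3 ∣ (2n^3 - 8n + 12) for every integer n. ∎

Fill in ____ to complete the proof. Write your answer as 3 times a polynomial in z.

The residues treated are {0, 1}, so the missing case is n ≡ 2 (mod 3); write n = 3z+2.
Then 2(3z+2)^3 - 8(3z+2) + 12 = 54z^3 + 108z^2 + 48z + 12 = 3(18z^3 + 36z^2 + 16z + 4).

3(18z^3 + 36z^2 + 16z + 4)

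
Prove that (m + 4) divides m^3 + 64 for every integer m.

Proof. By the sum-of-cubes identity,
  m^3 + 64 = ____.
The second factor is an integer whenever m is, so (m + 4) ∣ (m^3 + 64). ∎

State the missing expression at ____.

(m + 4)(m^2 - 4m + 16)

Polynomial division of m^3 + 64 by m + 4 leaves remainder 0 and quotient m^2 - 4m + 16.
Hence m^3 + 64 = (m + 4)(m^2 - 4m + 16).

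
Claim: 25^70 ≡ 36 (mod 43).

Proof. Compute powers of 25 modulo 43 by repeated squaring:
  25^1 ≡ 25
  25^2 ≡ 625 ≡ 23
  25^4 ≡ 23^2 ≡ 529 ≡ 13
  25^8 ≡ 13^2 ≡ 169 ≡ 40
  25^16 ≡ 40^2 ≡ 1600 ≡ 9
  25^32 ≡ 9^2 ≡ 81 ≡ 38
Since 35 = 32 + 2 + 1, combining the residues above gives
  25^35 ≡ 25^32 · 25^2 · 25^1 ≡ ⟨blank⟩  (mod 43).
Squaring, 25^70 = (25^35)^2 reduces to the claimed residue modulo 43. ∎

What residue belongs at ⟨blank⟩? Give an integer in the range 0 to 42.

6

Multiply the listed residues: 38 · 23 · 25 = 874 → 21850.
Reducing modulo 43: 21850 = 508·43 + 6, so 25^35 ≡ 6.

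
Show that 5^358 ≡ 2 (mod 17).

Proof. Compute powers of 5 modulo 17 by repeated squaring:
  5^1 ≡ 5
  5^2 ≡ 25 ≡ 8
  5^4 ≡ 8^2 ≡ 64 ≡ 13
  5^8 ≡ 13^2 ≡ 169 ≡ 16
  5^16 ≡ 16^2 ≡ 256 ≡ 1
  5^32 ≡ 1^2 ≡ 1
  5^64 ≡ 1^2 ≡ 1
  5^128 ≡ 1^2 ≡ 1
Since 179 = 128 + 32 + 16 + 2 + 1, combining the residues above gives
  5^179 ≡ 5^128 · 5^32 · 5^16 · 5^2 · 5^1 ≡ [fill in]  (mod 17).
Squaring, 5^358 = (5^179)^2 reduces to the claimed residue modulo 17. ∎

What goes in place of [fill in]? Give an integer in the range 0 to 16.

6

5^128 · 5^32 · 5^16 · 5^2 · 5^1 ≡ 1 · 1 · 1 · 8 · 5 = 40.
40 mod 17 = 6, so 5^179 ≡ 6 (mod 17).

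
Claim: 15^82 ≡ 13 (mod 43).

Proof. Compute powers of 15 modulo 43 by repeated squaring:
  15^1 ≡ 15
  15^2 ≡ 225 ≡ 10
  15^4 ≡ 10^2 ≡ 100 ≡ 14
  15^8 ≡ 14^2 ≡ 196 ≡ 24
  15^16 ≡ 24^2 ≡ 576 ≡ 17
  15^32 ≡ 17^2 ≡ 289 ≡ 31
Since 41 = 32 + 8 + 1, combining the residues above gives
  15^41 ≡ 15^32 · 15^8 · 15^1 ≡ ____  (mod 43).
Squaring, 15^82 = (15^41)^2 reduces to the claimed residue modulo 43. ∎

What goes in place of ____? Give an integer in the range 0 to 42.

15^32 · 15^8 · 15^1 ≡ 31 · 24 · 15 = 11160.
11160 mod 43 = 23, so 15^41 ≡ 23 (mod 43).

23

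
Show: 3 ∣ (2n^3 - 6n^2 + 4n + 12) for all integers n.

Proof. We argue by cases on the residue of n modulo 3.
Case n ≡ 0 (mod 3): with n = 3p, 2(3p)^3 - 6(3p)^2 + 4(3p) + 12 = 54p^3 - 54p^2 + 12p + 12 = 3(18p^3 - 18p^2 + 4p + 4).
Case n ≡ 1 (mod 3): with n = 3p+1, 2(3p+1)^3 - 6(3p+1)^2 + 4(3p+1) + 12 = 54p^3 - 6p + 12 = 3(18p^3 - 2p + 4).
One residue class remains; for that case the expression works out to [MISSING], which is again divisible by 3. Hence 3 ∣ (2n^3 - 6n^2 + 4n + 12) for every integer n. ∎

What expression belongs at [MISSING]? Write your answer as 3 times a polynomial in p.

The residues treated are {0, 1}, so the missing case is n ≡ 2 (mod 3); write n = 3p+2.
Then 2(3p+2)^3 - 6(3p+2)^2 + 4(3p+2) + 12 = 54p^3 + 54p^2 + 12p + 12 = 3(18p^3 + 18p^2 + 4p + 4).

3(18p^3 + 18p^2 + 4p + 4)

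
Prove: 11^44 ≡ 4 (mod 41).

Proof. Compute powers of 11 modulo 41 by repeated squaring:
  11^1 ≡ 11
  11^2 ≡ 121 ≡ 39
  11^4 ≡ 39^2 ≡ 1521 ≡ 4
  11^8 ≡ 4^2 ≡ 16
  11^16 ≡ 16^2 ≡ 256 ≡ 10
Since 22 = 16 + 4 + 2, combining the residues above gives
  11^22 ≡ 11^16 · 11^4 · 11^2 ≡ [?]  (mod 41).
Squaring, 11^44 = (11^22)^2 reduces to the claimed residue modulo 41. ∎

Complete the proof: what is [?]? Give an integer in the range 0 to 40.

11^16 · 11^4 · 11^2 ≡ 10 · 4 · 39 = 1560.
1560 mod 41 = 2, so 11^22 ≡ 2 (mod 41).

2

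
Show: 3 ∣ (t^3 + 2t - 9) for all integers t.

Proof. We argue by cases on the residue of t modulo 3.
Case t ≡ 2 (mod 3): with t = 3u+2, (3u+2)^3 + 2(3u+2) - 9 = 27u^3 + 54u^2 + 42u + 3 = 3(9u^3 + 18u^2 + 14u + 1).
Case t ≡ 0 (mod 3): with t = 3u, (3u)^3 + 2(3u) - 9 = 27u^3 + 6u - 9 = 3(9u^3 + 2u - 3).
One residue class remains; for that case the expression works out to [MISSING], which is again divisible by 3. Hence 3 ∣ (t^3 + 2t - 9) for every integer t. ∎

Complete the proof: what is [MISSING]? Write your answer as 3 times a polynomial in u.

3(9u^3 + 9u^2 + 5u - 2)

The residues treated are {2, 0}, so the missing case is t ≡ 1 (mod 3); write t = 3u+1.
Then (3u+1)^3 + 2(3u+1) - 9 = 27u^3 + 27u^2 + 15u - 6 = 3(9u^3 + 9u^2 + 5u - 2).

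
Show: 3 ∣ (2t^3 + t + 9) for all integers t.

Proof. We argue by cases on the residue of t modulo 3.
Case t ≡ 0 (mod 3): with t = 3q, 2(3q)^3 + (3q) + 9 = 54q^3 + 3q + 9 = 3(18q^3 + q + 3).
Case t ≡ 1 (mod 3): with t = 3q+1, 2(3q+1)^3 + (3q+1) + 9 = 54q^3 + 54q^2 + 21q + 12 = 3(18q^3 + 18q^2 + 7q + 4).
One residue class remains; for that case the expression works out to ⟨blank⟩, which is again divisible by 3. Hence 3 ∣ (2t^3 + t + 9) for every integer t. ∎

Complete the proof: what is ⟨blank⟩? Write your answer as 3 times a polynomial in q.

Only t ≡ 2 (mod 3) is unaccounted for. Put t = 3q+2:
2(3q+2)^3 + (3q+2) + 9 expands to 54q^3 + 108q^2 + 75q + 27,
and factoring out 3 leaves 3(18q^3 + 36q^2 + 25q + 9).

3(18q^3 + 36q^2 + 25q + 9)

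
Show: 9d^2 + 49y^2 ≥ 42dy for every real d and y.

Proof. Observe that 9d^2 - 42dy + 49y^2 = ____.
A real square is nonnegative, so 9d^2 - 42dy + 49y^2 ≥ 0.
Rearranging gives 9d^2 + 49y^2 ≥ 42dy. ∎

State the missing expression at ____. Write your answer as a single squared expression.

(3d - 7y)^2

The leading and trailing coefficients are 3^2 and 7^2, and 42 = 2·3·7, so the trinomial is (3d - 7y)^2.
Hence 9d^2 - 42dy + 49y^2 ≥ 0.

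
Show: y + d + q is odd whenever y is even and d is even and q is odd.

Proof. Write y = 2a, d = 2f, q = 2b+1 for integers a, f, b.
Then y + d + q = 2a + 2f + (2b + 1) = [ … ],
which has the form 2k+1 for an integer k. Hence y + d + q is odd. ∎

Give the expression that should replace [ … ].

2(a + b + f) + 1

Expanding: 2a + 2f + (2b + 1) = 2a + 2b + 2f + 1.
Every term except the constant is even, so this is 2(a + b + f) + 1,
and a + b + f ∈ ℤ gives the required form.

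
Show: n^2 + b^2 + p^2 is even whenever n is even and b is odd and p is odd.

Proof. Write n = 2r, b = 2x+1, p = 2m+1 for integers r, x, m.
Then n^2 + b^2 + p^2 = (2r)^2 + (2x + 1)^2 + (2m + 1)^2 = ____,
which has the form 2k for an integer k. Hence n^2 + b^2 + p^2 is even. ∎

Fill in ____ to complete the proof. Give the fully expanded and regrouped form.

2(2m^2 + 2m + 2r^2 + 2x^2 + 2x + 1)

Expanding: (2r)^2 + (2x + 1)^2 + (2m + 1)^2 = 4m^2 + 4m + 4r^2 + 4x^2 + 4x + 2.
Every term is even; pulling out the factor of 2 gives 2(2m^2 + 2m + 2r^2 + 2x^2 + 2x + 1).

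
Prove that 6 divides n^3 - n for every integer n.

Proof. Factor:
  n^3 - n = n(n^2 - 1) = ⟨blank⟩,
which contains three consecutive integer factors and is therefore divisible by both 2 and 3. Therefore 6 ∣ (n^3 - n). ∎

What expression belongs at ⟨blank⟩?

n(n^2 - 1) = n(n - 1)(n + 1) = (n - 1)n(n + 1).
These three factors are consecutive integers, so their product is divisible by 6.

(n - 1)n(n + 1)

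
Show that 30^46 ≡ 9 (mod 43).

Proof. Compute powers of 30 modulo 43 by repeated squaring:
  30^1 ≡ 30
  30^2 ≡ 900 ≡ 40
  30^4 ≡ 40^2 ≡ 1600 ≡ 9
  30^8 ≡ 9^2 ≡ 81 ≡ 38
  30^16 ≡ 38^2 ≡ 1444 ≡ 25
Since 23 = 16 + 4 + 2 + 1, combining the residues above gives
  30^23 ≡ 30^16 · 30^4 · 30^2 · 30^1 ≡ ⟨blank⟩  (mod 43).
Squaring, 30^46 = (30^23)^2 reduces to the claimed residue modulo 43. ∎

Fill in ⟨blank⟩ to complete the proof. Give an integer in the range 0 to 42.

Multiply the listed residues: 25 · 9 · 40 · 30 = 225 → 9000 → 270000.
Reducing modulo 43: 270000 = 6279·43 + 3, so 30^23 ≡ 3.

3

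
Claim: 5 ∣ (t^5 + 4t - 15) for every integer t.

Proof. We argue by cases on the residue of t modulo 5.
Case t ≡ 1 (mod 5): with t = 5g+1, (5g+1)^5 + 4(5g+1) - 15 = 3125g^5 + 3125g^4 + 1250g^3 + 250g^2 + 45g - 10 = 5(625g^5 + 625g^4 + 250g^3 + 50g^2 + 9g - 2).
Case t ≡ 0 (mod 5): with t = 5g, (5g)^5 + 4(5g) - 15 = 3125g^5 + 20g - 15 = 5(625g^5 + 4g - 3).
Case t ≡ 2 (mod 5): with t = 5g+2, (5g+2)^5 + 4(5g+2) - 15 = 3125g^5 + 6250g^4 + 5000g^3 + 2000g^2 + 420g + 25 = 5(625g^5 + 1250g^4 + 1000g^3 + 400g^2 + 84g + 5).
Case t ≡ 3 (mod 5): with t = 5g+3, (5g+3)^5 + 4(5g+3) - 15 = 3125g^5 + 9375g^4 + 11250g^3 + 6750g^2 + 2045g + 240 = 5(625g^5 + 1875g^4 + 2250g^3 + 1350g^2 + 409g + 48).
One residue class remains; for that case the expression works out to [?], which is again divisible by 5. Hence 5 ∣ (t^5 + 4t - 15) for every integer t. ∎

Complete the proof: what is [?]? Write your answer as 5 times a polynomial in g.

Only t ≡ 4 (mod 5) is unaccounted for. Put t = 5g+4:
(5g+4)^5 + 4(5g+4) - 15 expands to 3125g^5 + 12500g^4 + 20000g^3 + 16000g^2 + 6420g + 1025,
and factoring out 5 leaves 5(625g^5 + 2500g^4 + 4000g^3 + 3200g^2 + 1284g + 205).

5(625g^5 + 2500g^4 + 4000g^3 + 3200g^2 + 1284g + 205)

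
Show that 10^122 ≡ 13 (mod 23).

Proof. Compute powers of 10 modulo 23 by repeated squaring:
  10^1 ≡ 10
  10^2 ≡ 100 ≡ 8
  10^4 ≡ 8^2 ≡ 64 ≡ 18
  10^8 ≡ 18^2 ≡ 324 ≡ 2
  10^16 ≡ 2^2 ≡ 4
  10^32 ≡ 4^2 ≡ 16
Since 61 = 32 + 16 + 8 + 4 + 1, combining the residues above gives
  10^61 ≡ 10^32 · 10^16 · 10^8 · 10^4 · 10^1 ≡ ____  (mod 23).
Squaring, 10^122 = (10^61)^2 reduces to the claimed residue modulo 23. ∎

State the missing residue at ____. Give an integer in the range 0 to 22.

17

Multiply the listed residues: 16 · 4 · 2 · 18 · 10 = 64 → 128 → 2304 → 23040.
Reducing modulo 23: 23040 = 1001·23 + 17, so 10^61 ≡ 17.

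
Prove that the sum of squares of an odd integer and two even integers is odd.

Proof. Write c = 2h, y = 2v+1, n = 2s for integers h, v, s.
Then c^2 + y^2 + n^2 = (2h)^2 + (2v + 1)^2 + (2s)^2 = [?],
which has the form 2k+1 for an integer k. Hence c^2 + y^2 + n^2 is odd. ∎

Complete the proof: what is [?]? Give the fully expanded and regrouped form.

2(2h^2 + 2s^2 + 2v^2 + 2v) + 1

Expanding: (2h)^2 + (2v + 1)^2 + (2s)^2 = 4h^2 + 4s^2 + 4v^2 + 4v + 1.
Every term except the constant is even, so this is 2(2h^2 + 2s^2 + 2v^2 + 2v) + 1,
and 2h^2 + 2s^2 + 2v^2 + 2v ∈ ℤ gives the required form.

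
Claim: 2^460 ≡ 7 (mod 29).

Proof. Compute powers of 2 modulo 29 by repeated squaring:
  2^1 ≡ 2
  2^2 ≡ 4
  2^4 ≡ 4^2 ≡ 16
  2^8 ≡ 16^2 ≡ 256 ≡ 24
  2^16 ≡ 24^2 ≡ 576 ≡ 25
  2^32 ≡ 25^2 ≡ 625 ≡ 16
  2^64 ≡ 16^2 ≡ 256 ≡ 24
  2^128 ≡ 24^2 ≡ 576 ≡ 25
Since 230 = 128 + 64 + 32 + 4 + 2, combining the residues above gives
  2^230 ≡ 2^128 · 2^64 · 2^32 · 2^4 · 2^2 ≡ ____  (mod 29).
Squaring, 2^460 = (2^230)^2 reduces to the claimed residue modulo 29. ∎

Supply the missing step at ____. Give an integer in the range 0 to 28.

6

2^128 · 2^64 · 2^32 · 2^4 · 2^2 ≡ 25 · 24 · 16 · 16 · 4 = 614400.
614400 mod 29 = 6, so 2^230 ≡ 6 (mod 29).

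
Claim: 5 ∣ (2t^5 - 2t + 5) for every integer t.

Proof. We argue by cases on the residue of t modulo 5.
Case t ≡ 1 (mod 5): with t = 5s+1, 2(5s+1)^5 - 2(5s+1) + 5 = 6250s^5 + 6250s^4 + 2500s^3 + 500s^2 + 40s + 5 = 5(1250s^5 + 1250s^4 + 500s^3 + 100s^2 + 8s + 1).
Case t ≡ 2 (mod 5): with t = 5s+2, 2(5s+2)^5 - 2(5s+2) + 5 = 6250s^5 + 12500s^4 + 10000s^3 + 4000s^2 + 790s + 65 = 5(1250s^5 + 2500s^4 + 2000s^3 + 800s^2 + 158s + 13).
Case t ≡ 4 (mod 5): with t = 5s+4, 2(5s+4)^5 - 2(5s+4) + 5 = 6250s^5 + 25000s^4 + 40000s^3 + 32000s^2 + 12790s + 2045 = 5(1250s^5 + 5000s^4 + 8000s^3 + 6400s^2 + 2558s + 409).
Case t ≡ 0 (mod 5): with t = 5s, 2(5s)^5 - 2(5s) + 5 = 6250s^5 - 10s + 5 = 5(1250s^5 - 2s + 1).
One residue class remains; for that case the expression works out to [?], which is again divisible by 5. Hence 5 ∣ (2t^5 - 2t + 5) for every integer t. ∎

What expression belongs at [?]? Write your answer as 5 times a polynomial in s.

5(1250s^5 + 3750s^4 + 4500s^3 + 2700s^2 + 808s + 97)

Only t ≡ 3 (mod 5) is unaccounted for. Put t = 5s+3:
2(5s+3)^5 - 2(5s+3) + 5 expands to 6250s^5 + 18750s^4 + 22500s^3 + 13500s^2 + 4040s + 485,
and factoring out 5 leaves 5(1250s^5 + 3750s^4 + 4500s^3 + 2700s^2 + 808s + 97).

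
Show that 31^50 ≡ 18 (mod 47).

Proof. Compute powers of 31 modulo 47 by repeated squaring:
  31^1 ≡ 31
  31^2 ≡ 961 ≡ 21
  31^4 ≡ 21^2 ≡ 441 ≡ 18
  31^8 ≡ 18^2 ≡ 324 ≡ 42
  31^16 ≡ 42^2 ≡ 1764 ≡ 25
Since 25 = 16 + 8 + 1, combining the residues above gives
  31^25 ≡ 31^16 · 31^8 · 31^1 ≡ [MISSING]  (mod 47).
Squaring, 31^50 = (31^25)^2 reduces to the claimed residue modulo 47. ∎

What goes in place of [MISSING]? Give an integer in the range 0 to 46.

26

31^16 · 31^8 · 31^1 ≡ 25 · 42 · 31 = 32550.
32550 mod 47 = 26, so 31^25 ≡ 26 (mod 47).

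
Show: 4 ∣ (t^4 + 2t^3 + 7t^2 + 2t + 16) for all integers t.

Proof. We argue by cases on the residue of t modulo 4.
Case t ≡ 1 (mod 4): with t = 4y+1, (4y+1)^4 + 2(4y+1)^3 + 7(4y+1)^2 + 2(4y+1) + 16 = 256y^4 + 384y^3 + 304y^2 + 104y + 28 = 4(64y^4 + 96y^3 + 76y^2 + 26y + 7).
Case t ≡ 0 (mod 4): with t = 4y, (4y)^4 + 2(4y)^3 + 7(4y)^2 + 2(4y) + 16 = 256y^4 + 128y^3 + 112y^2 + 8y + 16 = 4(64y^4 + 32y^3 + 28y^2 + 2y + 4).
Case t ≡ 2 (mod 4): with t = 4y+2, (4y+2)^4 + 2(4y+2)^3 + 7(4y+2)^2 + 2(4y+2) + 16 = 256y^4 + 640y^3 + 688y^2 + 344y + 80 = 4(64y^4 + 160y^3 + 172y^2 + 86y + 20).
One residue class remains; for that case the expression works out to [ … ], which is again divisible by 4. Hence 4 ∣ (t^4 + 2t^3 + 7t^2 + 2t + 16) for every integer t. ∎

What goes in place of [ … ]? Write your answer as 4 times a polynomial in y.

4(64y^4 + 224y^3 + 316y^2 + 206y + 55)

The residues treated are {1, 0, 2}, so the missing case is t ≡ 3 (mod 4); write t = 4y+3.
Then (4y+3)^4 + 2(4y+3)^3 + 7(4y+3)^2 + 2(4y+3) + 16 = 256y^4 + 896y^3 + 1264y^2 + 824y + 220 = 4(64y^4 + 224y^3 + 316y^2 + 206y + 55).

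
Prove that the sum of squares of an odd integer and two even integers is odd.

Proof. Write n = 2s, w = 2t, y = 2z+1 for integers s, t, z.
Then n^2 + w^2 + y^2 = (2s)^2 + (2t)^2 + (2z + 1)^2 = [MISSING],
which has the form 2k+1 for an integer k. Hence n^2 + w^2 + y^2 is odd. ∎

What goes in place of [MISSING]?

2(2s^2 + 2t^2 + 2z^2 + 2z) + 1

Expanding: (2s)^2 + (2t)^2 + (2z + 1)^2 = 4s^2 + 4t^2 + 4z^2 + 4z + 1.
Every term except the constant is even, so this is 2(2s^2 + 2t^2 + 2z^2 + 2z) + 1,
and 2s^2 + 2t^2 + 2z^2 + 2z ∈ ℤ gives the required form.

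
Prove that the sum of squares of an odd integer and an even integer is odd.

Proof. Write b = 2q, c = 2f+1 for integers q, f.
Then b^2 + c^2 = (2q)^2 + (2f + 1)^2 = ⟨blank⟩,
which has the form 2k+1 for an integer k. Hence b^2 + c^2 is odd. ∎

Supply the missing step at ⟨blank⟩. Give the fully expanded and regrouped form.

2(2f^2 + 2f + 2q^2) + 1

(2q)^2 + (2f + 1)^2 = 4f^2 + 4f + 4q^2 + 1
= 2(2f^2 + 2f + 2q^2) + 1.
Since 2f^2 + 2f + 2q^2 is an integer, the sum of squares is of the form 2k+1 for an integer k.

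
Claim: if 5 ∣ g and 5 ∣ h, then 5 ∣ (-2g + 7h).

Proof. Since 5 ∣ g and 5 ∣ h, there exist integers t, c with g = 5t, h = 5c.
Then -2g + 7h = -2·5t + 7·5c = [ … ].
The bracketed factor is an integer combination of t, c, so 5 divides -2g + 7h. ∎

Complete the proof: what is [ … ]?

Each term has a factor of 5: -2·5t + 7·5c = 5·(7c - 2t).
Since 7c - 2t is an integer, 5 ∣ (-2g + 7h).

5(7c - 2t)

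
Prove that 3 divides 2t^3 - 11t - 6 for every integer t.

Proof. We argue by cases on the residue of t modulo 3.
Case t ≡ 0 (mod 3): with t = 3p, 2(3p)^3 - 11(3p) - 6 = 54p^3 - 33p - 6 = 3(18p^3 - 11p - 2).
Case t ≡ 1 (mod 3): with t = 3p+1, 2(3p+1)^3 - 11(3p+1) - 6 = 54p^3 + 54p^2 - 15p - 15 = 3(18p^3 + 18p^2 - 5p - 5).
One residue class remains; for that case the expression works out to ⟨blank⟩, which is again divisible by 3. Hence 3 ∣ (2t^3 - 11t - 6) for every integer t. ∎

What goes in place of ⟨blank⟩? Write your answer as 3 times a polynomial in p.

3(18p^3 + 36p^2 + 13p - 4)

Only t ≡ 2 (mod 3) is unaccounted for. Put t = 3p+2:
2(3p+2)^3 - 11(3p+2) - 6 expands to 54p^3 + 108p^2 + 39p - 12,
and factoring out 3 leaves 3(18p^3 + 36p^2 + 13p - 4).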